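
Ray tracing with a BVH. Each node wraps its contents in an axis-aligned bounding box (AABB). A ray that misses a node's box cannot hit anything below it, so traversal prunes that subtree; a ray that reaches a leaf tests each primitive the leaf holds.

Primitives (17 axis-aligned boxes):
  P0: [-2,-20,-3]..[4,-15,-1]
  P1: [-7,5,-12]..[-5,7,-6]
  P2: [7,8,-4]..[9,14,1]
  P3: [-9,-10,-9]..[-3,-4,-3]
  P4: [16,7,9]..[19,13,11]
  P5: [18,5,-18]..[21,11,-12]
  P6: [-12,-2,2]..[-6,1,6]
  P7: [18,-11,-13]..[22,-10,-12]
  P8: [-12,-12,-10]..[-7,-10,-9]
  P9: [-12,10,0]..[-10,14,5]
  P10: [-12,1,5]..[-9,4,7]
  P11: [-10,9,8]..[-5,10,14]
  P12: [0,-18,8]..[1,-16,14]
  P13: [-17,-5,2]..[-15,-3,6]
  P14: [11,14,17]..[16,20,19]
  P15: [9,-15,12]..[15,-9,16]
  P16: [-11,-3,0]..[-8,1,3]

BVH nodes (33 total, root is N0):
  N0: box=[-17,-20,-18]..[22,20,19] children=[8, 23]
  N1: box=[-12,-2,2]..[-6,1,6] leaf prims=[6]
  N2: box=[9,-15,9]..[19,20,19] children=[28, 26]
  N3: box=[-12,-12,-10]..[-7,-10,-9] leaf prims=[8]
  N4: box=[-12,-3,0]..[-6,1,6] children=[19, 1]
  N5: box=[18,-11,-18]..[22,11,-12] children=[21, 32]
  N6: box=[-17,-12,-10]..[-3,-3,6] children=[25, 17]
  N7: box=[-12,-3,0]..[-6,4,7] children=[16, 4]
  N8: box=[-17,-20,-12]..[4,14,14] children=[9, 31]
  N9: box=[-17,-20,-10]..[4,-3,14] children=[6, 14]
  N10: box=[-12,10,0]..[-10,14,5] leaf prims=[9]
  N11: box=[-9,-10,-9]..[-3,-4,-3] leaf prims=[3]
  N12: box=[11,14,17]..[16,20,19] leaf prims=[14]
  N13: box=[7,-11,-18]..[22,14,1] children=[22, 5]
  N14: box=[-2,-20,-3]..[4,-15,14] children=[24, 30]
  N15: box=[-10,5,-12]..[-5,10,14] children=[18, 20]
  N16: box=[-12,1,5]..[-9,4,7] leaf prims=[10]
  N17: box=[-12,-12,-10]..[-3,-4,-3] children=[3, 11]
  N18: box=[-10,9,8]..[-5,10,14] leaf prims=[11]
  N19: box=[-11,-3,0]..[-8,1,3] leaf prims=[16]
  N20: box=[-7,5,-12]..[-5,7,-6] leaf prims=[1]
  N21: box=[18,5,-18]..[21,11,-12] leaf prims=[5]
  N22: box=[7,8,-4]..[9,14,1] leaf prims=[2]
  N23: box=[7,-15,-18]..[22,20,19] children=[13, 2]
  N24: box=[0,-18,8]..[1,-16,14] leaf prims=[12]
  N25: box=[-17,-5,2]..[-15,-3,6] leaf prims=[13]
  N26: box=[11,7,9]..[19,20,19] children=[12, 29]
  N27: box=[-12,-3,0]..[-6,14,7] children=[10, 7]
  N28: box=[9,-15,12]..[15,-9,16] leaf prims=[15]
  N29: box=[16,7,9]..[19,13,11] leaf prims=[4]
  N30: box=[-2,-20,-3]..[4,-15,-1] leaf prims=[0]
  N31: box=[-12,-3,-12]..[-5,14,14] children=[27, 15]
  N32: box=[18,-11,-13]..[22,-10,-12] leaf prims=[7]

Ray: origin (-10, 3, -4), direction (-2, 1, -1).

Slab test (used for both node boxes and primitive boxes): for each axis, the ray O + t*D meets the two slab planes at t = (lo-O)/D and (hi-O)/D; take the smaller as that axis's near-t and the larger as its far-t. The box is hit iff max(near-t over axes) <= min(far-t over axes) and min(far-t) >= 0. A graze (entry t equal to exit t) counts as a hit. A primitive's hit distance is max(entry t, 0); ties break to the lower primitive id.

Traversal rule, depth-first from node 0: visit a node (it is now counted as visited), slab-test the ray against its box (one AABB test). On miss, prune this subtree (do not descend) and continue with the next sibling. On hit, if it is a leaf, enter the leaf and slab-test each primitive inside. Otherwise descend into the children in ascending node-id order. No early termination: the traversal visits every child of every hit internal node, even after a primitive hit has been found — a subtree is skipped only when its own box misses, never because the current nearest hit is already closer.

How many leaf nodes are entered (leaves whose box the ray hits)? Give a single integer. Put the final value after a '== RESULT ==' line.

Trace the traversal:
N0 x:[-16,7/2] y:[-23,17] z:[-23,14] -> hit [-16,7/2], descend [8, 23]
  N8 x:[-7,7/2] y:[-23,11] z:[-18,8] -> hit [-7,7/2], descend [9, 31]
    N9 x:[-7,7/2] y:[-23,-6] z:[-18,6] -> miss, prune
    N31 x:[-5/2,1] y:[-6,11] z:[-18,8] -> hit [-5/2,1], descend [15, 27]
      N15 x:[-5/2,0] y:[2,7] z:[-18,8] -> miss, prune
      N27 x:[-2,1] y:[-6,11] z:[-11,-4] -> miss, prune
  N23 x:[-16,-17/2] y:[-18,17] z:[-23,14] -> miss, prune

order=[0, 8, 9, 31, 15, 27, 23]  |boxes|=7  |leaves|=0  hit=miss

== RESULT ==
0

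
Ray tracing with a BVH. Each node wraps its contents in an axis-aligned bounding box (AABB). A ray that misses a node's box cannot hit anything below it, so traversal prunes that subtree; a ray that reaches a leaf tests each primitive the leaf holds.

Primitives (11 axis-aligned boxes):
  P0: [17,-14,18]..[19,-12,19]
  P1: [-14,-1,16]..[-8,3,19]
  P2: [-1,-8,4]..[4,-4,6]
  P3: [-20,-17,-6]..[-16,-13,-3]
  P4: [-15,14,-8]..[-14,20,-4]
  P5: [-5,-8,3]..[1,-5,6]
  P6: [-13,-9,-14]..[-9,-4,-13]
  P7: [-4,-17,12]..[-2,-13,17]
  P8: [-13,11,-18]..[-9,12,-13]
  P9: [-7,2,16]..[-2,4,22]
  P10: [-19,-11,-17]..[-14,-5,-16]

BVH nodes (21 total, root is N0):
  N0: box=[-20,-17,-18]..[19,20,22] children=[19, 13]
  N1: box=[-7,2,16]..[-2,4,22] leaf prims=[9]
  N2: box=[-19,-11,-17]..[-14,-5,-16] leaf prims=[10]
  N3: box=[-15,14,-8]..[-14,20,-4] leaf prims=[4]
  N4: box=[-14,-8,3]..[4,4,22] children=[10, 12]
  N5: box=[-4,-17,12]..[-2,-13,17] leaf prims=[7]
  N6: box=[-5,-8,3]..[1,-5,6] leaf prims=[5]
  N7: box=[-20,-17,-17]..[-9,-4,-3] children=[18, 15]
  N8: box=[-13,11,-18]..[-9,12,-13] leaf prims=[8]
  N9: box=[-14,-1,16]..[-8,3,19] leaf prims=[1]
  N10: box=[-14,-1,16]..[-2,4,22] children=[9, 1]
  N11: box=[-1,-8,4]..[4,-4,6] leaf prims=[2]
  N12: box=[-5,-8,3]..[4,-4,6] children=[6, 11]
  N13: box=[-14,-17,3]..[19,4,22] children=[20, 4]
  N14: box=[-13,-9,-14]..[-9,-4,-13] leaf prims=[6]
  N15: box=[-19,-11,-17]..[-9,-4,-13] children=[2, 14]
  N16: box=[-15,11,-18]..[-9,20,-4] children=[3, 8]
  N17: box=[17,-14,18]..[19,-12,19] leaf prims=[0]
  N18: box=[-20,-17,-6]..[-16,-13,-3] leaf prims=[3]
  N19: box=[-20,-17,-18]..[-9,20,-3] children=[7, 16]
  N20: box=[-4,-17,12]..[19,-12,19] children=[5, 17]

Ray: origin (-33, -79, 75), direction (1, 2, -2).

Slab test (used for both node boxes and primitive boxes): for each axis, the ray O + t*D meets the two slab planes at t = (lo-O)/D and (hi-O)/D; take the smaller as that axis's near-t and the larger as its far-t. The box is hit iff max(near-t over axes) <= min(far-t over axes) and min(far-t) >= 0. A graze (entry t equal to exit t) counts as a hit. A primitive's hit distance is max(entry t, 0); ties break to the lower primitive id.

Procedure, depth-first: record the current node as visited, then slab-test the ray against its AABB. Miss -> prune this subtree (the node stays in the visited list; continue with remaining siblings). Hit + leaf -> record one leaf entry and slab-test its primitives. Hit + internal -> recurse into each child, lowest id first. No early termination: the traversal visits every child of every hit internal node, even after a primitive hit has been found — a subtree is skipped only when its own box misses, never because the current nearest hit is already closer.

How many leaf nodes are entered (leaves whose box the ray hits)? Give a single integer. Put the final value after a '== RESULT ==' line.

Traverse from the root:
N0 x:[13,52] y:[31,99/2] z:[53/2,93/2] -> hit [31,93/2], descend [13, 19]
  N13 x:[19,52] y:[31,83/2] z:[53/2,36] -> hit [31,36], descend [4, 20]
    N4 x:[19,37] y:[71/2,83/2] z:[53/2,36] -> hit [71/2,36], descend [10, 12]
      N10 x:[19,31] y:[39,83/2] z:[53/2,59/2] -> miss, prune
      N12 x:[28,37] y:[71/2,75/2] z:[69/2,36] -> hit [71/2,36], descend [6, 11]
        N6 x:[28,34] y:[71/2,37] z:[69/2,36] -> miss, prune
        N11 x:[32,37] y:[71/2,75/2] z:[69/2,71/2] -> hit [71/2,71/2] leaf, test {P2@t=71/2}
    N20 x:[29,52] y:[31,67/2] z:[28,63/2] -> hit [31,63/2], descend [5, 17]
      N5 x:[29,31] y:[31,33] z:[29,63/2] -> hit [31,31] leaf, test {P7@t=31}
      N17 x:[50,52] y:[65/2,67/2] z:[28,57/2] -> miss, prune
  N19 x:[13,24] y:[31,99/2] z:[39,93/2] -> miss, prune

Visited [0, 13, 4, 10, 12, 6, 11, 20, 5, 17, 19]. Tests: 11 box, 2 leaf. Nearest: P7.

== RESULT ==
2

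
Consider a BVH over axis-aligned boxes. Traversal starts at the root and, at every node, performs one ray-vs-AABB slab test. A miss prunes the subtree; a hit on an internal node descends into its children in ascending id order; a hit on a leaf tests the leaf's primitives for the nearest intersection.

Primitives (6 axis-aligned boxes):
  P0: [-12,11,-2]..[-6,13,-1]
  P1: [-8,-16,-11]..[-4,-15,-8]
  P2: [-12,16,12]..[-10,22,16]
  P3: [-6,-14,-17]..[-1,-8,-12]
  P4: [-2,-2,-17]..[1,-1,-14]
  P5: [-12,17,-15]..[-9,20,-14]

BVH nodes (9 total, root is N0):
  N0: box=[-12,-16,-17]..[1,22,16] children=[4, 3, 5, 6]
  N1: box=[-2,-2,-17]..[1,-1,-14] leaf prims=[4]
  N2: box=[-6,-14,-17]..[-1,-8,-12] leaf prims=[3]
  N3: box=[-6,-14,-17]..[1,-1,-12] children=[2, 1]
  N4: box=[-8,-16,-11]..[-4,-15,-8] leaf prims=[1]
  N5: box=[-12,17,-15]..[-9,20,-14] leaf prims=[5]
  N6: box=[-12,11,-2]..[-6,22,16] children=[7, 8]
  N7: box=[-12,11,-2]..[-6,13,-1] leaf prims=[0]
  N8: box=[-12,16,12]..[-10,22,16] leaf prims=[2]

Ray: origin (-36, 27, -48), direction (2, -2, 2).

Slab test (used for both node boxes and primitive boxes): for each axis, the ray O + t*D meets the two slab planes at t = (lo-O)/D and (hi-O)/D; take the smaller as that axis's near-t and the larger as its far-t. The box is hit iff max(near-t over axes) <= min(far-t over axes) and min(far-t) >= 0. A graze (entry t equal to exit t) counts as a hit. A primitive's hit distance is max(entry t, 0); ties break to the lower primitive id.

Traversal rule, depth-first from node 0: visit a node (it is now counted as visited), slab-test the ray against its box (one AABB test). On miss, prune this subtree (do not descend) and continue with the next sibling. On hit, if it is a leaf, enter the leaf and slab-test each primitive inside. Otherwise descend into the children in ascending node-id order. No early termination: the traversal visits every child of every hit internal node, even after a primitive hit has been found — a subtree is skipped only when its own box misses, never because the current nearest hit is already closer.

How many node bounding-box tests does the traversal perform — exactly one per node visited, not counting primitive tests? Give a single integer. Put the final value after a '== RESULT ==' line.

Traverse from the root:
N0 x:[12,37/2] y:[5/2,43/2] z:[31/2,32] -> hit [31/2,37/2], descend [3, 4, 5, 6]
  N3 x:[15,37/2] y:[14,41/2] z:[31/2,18] -> hit [31/2,18], descend [1, 2]
    N1 x:[17,37/2] y:[14,29/2] z:[31/2,17] -> miss, prune
    N2 x:[15,35/2] y:[35/2,41/2] z:[31/2,18] -> hit [35/2,35/2] leaf, test {P3@t=35/2}
  N4 x:[14,16] y:[21,43/2] z:[37/2,20] -> miss, prune
  N5 x:[12,27/2] y:[7/2,5] z:[33/2,17] -> miss, prune
  N6 x:[12,15] y:[5/2,8] z:[23,32] -> miss, prune

order=[0, 3, 1, 2, 4, 5, 6]  |boxes|=7  |leaves|=1  hit=P3

== RESULT ==
7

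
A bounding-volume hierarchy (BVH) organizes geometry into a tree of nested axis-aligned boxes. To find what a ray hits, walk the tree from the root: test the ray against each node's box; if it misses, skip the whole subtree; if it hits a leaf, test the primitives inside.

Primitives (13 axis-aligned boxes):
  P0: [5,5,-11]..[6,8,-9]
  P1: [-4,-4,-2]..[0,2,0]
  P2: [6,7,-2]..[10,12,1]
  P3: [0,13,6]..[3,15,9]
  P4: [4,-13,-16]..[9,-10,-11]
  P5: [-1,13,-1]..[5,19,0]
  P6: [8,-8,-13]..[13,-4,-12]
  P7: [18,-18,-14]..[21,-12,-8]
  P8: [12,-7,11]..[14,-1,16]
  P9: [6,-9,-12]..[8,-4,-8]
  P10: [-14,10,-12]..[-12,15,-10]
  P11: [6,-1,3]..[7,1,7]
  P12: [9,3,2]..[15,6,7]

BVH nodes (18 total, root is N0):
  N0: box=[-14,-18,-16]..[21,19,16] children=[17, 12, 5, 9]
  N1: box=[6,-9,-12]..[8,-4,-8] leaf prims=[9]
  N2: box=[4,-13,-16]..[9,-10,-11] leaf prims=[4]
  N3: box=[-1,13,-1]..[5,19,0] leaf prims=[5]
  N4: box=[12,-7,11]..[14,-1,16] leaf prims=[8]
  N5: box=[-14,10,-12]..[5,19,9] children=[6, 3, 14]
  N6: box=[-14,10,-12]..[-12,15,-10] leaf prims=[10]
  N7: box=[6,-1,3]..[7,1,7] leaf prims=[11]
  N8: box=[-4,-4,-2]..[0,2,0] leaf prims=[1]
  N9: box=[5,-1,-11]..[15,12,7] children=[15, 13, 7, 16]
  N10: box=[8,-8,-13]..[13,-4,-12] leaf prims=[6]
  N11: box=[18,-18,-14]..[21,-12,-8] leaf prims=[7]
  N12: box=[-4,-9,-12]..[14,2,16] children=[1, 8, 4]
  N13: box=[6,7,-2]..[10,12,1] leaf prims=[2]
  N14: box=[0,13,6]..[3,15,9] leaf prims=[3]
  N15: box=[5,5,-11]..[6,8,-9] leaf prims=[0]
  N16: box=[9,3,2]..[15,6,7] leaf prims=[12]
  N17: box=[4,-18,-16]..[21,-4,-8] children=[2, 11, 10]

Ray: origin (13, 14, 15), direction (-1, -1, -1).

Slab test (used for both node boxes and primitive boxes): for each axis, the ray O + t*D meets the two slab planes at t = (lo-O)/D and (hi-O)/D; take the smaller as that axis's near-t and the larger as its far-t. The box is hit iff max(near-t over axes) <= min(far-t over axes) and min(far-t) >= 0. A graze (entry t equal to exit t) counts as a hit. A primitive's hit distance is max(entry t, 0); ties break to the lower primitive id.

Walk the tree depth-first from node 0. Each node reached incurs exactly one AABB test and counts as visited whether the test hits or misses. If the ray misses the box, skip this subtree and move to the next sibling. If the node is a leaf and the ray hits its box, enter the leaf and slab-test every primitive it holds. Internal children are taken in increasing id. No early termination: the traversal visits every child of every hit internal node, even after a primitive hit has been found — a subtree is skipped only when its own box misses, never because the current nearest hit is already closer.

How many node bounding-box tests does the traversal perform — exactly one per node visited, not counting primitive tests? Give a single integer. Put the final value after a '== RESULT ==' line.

Trace the traversal:
N0 x:[-8,27] y:[-5,32] z:[-1,31] -> hit [-1,27], descend [5, 9, 12, 17]
  N5 x:[8,27] y:[-5,4] z:[6,27] -> miss, prune
  N9 x:[-2,8] y:[2,15] z:[8,26] -> hit [8,8], descend [7, 13, 15, 16]
    N7 x:[6,7] y:[13,15] z:[8,12] -> miss, prune
    N13 x:[3,7] y:[2,7] z:[14,17] -> miss, prune
    N15 x:[7,8] y:[6,9] z:[24,26] -> miss, prune
    N16 x:[-2,4] y:[8,11] z:[8,13] -> miss, prune
  N12 x:[-1,17] y:[12,23] z:[-1,27] -> hit [12,17], descend [1, 4, 8]
    N1 x:[5,7] y:[18,23] z:[23,27] -> miss, prune
    N4 x:[-1,1] y:[15,21] z:[-1,4] -> miss, prune
    N8 x:[13,17] y:[12,18] z:[15,17] -> hit [15,17] leaf, test {P1@t=15}
  N17 x:[-8,9] y:[18,32] z:[23,31] -> miss, prune

Summary -> nodes [0, 5, 9, 7, 13, 15, 16, 12, 1, 4, 8, 17]; box-tests=12; leaf-entries=1; first=P1

== RESULT ==
12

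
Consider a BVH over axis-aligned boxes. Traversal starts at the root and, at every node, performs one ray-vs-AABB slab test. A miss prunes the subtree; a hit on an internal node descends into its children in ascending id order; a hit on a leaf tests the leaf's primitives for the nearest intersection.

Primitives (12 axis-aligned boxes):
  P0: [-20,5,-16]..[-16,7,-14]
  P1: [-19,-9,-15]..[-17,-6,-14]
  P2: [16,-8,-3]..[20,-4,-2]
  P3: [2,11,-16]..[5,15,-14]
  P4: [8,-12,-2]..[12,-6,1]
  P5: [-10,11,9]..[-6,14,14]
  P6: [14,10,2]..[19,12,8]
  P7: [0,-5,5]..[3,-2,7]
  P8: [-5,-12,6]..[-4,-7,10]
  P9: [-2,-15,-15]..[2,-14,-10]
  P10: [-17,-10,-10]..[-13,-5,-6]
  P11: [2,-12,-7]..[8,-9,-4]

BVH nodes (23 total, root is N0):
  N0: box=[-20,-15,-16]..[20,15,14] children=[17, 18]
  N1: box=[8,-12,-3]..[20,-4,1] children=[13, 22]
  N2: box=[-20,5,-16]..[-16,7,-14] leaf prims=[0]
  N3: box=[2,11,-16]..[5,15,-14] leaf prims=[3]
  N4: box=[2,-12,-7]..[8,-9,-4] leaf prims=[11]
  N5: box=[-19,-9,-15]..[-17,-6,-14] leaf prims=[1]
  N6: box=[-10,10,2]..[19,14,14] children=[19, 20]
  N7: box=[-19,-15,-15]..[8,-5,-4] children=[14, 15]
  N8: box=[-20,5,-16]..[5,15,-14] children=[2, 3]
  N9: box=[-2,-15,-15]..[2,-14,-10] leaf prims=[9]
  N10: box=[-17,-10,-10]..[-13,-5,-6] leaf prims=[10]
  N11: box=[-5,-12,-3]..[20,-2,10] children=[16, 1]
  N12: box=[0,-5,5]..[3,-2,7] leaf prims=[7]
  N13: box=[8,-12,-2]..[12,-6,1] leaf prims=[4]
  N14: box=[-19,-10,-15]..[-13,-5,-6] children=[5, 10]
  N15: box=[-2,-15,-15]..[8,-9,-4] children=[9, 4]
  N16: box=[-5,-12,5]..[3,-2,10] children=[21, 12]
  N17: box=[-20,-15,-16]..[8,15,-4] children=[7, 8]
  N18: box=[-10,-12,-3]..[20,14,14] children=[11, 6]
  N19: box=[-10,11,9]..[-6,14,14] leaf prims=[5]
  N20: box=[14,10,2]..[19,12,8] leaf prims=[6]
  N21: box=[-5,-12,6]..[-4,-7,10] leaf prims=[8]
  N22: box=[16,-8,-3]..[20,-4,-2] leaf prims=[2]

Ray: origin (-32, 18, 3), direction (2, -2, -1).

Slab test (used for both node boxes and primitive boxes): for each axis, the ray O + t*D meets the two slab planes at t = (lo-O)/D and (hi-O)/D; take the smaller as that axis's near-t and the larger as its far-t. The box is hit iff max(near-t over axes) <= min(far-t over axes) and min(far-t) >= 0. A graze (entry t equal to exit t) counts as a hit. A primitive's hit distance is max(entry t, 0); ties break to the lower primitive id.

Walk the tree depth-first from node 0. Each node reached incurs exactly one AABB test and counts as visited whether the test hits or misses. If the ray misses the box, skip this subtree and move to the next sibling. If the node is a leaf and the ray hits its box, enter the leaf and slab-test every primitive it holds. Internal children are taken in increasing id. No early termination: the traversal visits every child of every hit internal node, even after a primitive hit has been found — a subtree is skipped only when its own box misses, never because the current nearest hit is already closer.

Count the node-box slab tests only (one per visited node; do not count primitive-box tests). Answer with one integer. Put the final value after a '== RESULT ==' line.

Traverse from the root:
N0 x:[6,26] y:[3/2,33/2] z:[-11,19] -> hit [6,33/2], descend [17, 18]
  N17 x:[6,20] y:[3/2,33/2] z:[7,19] -> hit [7,33/2], descend [7, 8]
    N7 x:[13/2,20] y:[23/2,33/2] z:[7,18] -> hit [23/2,33/2], descend [14, 15]
      N14 x:[13/2,19/2] y:[23/2,14] z:[9,18] -> miss, prune
      N15 x:[15,20] y:[27/2,33/2] z:[7,18] -> hit [15,33/2], descend [4, 9]
        N4 x:[17,20] y:[27/2,15] z:[7,10] -> miss, prune
        N9 x:[15,17] y:[16,33/2] z:[13,18] -> hit [16,33/2] leaf, test {P9@t=16}
    N8 x:[6,37/2] y:[3/2,13/2] z:[17,19] -> miss, prune
  N18 x:[11,26] y:[2,15] z:[-11,6] -> miss, prune

Visited [0, 17, 7, 14, 15, 4, 9, 8, 18]. Tests: 9 box, 1 leaf. Nearest: P9.

== RESULT ==
9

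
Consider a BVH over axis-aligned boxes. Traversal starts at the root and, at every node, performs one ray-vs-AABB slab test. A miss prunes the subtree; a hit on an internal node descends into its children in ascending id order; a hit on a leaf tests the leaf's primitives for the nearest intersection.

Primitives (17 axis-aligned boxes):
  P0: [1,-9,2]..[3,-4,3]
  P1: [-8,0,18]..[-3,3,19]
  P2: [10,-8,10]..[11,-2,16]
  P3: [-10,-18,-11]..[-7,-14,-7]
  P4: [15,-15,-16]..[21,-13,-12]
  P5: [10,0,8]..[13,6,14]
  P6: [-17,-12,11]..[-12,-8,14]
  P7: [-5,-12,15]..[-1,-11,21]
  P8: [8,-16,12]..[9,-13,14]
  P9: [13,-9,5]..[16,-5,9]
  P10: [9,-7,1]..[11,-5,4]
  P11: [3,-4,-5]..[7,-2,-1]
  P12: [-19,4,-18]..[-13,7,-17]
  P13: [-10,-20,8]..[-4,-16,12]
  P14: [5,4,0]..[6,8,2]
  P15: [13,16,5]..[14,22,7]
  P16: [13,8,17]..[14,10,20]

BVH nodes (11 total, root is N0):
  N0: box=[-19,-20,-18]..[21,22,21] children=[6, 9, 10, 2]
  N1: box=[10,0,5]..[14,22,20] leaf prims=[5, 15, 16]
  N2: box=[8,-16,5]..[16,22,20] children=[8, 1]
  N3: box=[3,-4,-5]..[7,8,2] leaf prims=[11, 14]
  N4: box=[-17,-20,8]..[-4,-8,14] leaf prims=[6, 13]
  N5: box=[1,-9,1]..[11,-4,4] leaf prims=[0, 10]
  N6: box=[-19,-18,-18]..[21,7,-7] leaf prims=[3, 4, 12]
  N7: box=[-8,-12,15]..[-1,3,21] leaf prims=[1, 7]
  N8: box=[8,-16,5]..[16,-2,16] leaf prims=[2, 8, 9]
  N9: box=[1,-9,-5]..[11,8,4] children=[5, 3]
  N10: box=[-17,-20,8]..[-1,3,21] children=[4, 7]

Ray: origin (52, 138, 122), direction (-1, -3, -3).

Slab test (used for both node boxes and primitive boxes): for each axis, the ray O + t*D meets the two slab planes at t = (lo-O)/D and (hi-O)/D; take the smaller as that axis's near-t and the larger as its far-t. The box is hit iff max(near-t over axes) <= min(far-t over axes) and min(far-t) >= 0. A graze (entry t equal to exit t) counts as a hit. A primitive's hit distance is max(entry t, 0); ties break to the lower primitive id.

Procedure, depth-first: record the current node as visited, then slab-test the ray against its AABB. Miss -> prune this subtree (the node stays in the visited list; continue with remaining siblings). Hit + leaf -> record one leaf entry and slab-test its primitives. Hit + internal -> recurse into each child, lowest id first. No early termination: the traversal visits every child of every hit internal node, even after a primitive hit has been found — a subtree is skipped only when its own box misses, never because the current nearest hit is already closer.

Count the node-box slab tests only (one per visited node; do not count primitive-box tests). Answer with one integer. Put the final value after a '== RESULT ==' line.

Walk:
N0 x:[31,71] y:[116/3,158/3] z:[101/3,140/3] -> hit [116/3,140/3], descend [2, 6, 9, 10]
  N2 x:[36,44] y:[116/3,154/3] z:[34,39] -> hit [116/3,39], descend [1, 8]
    N1 x:[38,42] y:[116/3,46] z:[34,39] -> hit [116/3,39] leaf, test {P5(miss), P15@t=116/3, P16(miss)}
    N8 x:[36,44] y:[140/3,154/3] z:[106/3,39] -> miss, prune
  N6 x:[31,71] y:[131/3,52] z:[43,140/3] -> hit [131/3,140/3] leaf, test {P3(miss), P4(miss), P12(miss)}
  N9 x:[41,51] y:[130/3,49] z:[118/3,127/3] -> miss, prune
  N10 x:[53,69] y:[45,158/3] z:[101/3,38] -> miss, prune

Summary -> nodes [0, 2, 1, 8, 6, 9, 10]; box-tests=7; leaf-entries=2; first=P15

== RESULT ==
7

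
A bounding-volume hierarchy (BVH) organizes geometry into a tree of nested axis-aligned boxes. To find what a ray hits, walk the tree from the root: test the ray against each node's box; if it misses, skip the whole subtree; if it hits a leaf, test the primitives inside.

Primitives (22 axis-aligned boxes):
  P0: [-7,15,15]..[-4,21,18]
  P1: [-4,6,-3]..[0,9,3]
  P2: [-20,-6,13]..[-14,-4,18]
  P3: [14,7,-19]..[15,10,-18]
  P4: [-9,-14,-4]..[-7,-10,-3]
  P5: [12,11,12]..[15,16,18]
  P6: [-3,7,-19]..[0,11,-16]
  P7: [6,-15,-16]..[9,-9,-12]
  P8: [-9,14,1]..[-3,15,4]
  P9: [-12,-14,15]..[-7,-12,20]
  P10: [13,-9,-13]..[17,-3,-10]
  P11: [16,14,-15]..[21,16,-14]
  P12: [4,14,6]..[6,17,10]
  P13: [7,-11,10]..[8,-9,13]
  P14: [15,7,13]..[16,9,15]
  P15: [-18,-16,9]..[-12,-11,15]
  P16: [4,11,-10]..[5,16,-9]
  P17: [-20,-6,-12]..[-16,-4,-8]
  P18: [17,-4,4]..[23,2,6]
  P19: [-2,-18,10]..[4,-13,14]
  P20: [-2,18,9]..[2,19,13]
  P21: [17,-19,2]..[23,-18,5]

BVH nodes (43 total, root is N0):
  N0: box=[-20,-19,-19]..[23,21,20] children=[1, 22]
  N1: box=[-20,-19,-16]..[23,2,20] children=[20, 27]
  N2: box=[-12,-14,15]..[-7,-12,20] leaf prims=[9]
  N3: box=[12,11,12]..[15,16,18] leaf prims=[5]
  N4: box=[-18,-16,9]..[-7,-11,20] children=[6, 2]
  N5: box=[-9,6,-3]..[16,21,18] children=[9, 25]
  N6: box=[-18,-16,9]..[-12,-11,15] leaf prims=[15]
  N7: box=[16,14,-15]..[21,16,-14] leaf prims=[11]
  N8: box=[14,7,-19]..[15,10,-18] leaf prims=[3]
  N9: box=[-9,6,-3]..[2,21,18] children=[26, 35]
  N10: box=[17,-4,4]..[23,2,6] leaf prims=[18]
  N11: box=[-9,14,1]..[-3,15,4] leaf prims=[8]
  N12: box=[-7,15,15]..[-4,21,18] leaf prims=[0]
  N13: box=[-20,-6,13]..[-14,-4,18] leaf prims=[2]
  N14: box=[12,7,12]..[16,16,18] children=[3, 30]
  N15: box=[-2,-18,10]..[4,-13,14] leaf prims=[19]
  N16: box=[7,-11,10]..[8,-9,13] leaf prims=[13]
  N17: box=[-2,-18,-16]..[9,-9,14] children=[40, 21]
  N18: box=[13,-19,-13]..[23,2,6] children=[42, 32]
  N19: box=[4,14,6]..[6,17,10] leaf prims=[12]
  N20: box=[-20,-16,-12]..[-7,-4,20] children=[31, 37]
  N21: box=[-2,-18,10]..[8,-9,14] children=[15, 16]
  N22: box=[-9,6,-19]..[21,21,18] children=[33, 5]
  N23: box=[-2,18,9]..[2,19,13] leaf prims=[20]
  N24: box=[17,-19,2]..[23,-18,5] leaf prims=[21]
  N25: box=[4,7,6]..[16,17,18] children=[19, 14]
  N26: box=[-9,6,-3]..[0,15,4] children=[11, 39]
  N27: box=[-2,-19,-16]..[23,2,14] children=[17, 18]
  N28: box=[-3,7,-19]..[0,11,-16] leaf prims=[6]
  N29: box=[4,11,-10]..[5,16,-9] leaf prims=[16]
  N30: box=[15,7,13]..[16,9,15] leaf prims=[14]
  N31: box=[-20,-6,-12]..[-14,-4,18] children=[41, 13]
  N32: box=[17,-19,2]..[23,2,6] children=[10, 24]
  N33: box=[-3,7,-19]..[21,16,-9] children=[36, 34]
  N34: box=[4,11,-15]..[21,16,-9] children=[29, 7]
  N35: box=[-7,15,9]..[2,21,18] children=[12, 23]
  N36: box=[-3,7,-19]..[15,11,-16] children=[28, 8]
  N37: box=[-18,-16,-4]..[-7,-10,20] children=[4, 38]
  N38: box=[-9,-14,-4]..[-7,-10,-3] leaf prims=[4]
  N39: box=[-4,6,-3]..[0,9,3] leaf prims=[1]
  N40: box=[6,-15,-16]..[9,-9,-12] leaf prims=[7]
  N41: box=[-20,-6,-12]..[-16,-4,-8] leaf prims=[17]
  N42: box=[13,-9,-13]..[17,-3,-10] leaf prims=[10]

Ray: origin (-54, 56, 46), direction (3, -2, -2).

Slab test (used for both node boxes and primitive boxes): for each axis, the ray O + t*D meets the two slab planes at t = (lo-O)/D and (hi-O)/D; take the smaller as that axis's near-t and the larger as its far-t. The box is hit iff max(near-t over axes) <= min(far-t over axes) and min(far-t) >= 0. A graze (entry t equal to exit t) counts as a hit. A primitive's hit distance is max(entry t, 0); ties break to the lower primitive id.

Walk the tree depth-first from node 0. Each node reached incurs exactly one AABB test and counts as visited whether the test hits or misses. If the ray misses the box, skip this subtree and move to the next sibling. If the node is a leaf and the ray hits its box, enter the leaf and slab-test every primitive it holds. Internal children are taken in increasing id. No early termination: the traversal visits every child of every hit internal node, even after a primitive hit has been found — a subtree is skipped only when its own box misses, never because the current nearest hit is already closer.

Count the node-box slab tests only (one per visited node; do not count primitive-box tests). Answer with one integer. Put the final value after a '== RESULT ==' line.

Trace the traversal:
N0 x:[34/3,77/3] y:[35/2,75/2] z:[13,65/2] -> hit [35/2,77/3], descend [1, 22]
  N1 x:[34/3,77/3] y:[27,75/2] z:[13,31] -> miss, prune
  N22 x:[15,25] y:[35/2,25] z:[14,65/2] -> hit [35/2,25], descend [5, 33]
    N5 x:[15,70/3] y:[35/2,25] z:[14,49/2] -> hit [35/2,70/3], descend [9, 25]
      N9 x:[15,56/3] y:[35/2,25] z:[14,49/2] -> hit [35/2,56/3], descend [26, 35]
        N26 x:[15,18] y:[41/2,25] z:[21,49/2] -> miss, prune
        N35 x:[47/3,56/3] y:[35/2,41/2] z:[14,37/2] -> hit [35/2,37/2], descend [12, 23]
          N12 x:[47/3,50/3] y:[35/2,41/2] z:[14,31/2] -> miss, prune
          N23 x:[52/3,56/3] y:[37/2,19] z:[33/2,37/2] -> hit [37/2,37/2] leaf, test {P20@t=37/2}
      N25 x:[58/3,70/3] y:[39/2,49/2] z:[14,20] -> hit [39/2,20], descend [14, 19]
        N14 x:[22,70/3] y:[20,49/2] z:[14,17] -> miss, prune
        N19 x:[58/3,20] y:[39/2,21] z:[18,20] -> hit [39/2,20] leaf, test {P12@t=39/2}
    N33 x:[17,25] y:[20,49/2] z:[55/2,65/2] -> miss, prune

Visited [0, 1, 22, 5, 9, 26, 35, 12, 23, 25, 14, 19, 33]. Tests: 13 box, 2 leaf. Nearest: P20.

== RESULT ==
13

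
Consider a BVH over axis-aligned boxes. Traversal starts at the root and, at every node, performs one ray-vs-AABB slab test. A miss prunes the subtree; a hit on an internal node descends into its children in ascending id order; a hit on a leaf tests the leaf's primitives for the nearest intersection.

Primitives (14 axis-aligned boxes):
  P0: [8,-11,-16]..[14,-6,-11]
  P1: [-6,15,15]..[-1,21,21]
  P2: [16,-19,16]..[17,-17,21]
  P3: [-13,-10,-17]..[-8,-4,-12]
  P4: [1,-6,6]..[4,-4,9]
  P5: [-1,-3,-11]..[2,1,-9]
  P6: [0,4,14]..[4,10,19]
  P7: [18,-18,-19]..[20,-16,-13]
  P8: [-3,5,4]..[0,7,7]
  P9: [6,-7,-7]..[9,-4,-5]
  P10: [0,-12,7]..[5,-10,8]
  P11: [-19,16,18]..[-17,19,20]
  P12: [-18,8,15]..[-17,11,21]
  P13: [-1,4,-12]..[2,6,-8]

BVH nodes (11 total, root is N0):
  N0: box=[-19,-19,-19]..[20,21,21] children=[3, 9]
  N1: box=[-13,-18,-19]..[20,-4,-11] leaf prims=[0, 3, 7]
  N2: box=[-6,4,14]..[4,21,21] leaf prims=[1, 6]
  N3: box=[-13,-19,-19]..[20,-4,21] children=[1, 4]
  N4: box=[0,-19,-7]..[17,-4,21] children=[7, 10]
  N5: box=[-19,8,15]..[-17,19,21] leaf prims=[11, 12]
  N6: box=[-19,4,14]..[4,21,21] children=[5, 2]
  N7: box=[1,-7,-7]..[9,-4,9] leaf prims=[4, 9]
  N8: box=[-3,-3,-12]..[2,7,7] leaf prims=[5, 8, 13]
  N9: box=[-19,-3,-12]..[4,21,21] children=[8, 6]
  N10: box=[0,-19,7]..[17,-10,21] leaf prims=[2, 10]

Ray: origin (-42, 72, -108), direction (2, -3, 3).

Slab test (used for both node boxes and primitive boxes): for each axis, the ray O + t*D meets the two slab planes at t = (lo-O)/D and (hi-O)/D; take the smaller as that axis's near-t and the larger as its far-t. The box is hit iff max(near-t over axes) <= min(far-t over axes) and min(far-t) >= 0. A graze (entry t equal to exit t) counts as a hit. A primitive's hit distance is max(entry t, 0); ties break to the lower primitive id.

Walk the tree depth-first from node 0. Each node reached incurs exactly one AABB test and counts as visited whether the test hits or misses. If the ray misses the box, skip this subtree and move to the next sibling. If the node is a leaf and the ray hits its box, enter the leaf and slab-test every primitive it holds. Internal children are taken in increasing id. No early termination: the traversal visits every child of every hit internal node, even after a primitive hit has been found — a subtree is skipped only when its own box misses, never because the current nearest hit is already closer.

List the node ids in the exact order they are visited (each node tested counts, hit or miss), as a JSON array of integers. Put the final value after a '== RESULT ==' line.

Trace the traversal:
N0 x:[23/2,31] y:[17,91/3] z:[89/3,43] -> hit [89/3,91/3], descend [3, 9]
  N3 x:[29/2,31] y:[76/3,91/3] z:[89/3,43] -> hit [89/3,91/3], descend [1, 4]
    N1 x:[29/2,31] y:[76/3,30] z:[89/3,97/3] -> hit [89/3,30] leaf, test {P0(miss), P3(miss), P7@t=30}
    N4 x:[21,59/2] y:[76/3,91/3] z:[101/3,43] -> miss, prune
  N9 x:[23/2,23] y:[17,25] z:[32,43] -> miss, prune

Summary -> nodes [0, 3, 1, 4, 9]; box-tests=5; leaf-entries=1; first=P7

== RESULT ==
[0, 3, 1, 4, 9]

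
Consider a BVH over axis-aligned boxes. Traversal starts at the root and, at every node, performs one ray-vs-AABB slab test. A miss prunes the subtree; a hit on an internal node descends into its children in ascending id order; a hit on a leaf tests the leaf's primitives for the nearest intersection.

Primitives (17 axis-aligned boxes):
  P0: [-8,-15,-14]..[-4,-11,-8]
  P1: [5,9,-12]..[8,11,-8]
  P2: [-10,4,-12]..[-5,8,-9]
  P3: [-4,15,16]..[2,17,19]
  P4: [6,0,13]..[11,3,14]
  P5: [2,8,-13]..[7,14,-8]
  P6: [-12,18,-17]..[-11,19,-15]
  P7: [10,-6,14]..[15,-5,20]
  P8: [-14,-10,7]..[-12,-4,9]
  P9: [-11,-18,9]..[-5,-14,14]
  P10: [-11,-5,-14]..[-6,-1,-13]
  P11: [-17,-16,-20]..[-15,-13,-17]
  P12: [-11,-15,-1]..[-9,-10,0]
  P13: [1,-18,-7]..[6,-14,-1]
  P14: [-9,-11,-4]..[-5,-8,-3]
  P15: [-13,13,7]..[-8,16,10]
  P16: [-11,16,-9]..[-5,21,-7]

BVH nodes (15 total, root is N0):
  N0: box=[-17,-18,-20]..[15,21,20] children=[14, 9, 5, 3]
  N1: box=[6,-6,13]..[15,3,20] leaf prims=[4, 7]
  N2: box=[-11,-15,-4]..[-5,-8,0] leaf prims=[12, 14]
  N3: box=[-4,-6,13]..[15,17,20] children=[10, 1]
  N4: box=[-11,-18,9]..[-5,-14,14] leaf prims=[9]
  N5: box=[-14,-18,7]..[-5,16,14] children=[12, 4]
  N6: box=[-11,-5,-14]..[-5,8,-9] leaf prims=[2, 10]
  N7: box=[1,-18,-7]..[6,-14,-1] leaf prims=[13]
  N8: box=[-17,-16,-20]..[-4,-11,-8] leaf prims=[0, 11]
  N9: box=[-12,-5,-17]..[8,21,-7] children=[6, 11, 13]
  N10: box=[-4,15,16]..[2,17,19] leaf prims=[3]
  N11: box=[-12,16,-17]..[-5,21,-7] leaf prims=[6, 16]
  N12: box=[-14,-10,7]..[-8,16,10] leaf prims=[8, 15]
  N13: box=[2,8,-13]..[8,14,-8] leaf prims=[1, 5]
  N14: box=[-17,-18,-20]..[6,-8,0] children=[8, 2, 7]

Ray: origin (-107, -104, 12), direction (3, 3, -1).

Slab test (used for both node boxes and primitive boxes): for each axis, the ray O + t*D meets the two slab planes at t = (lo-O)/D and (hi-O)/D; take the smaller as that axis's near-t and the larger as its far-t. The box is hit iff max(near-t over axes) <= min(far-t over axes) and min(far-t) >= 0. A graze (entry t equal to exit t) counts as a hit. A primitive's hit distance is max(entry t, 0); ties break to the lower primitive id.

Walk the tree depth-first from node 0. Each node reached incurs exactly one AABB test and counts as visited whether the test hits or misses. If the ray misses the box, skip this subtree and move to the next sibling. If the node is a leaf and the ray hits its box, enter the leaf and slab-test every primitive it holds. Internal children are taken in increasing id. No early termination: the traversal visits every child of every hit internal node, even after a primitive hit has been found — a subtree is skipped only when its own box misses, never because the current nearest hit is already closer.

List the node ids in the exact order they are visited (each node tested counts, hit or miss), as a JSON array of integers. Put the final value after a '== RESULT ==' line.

Traverse from the root:
N0 x:[30,122/3] y:[86/3,125/3] z:[-8,32] -> hit [30,32], descend [3, 5, 9, 14]
  N3 x:[103/3,122/3] y:[98/3,121/3] z:[-8,-1] -> miss, prune
  N5 x:[31,34] y:[86/3,40] z:[-2,5] -> miss, prune
  N9 x:[95/3,115/3] y:[33,125/3] z:[19,29] -> miss, prune
  N14 x:[30,113/3] y:[86/3,32] z:[12,32] -> hit [30,32], descend [2, 7, 8]
    N2 x:[32,34] y:[89/3,32] z:[12,16] -> miss, prune
    N7 x:[36,113/3] y:[86/3,30] z:[13,19] -> miss, prune
    N8 x:[30,103/3] y:[88/3,31] z:[20,32] -> hit [30,31] leaf, test {P0(miss), P11@t=30}

8 AABB tests over nodes [0, 3, 5, 9, 14, 2, 7, 8]; 1 leaf entered; closest P11.

== RESULT ==
[0, 3, 5, 9, 14, 2, 7, 8]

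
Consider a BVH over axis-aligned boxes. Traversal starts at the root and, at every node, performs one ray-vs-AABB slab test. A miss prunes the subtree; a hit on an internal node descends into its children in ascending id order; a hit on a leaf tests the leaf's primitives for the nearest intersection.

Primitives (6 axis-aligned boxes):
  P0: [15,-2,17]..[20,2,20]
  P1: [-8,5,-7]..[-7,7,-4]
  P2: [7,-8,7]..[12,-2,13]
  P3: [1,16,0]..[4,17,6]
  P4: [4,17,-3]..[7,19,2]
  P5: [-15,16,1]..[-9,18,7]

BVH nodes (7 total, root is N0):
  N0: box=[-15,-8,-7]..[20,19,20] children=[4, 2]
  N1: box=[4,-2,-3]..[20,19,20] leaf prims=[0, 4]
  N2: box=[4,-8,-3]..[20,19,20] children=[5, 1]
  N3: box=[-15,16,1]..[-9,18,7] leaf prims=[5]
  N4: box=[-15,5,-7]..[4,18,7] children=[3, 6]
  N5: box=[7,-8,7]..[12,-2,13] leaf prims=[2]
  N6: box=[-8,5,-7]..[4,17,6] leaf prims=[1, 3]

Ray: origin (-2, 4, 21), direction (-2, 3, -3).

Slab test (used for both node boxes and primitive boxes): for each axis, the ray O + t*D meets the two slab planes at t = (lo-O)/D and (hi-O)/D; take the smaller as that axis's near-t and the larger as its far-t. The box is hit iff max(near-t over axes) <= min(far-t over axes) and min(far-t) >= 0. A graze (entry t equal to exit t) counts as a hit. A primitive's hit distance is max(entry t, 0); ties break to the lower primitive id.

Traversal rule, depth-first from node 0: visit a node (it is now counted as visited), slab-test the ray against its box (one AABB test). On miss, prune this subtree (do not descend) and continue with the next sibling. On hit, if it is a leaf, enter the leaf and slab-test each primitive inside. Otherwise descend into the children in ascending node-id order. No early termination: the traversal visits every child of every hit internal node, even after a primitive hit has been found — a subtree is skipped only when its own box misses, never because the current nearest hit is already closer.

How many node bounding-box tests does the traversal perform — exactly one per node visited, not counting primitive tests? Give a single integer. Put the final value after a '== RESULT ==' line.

Walk:
N0 x:[-11,13/2] y:[-4,5] z:[1/3,28/3] -> hit [1/3,5], descend [2, 4]
  N2 x:[-11,-3] y:[-4,5] z:[1/3,8] -> miss, prune
  N4 x:[-3,13/2] y:[1/3,14/3] z:[14/3,28/3] -> hit [14/3,14/3], descend [3, 6]
    N3 x:[7/2,13/2] y:[4,14/3] z:[14/3,20/3] -> hit [14/3,14/3] leaf, test {P5@t=14/3}
    N6 x:[-3,3] y:[1/3,13/3] z:[5,28/3] -> miss, prune

Summary -> nodes [0, 2, 4, 3, 6]; box-tests=5; leaf-entries=1; first=P5

== RESULT ==
5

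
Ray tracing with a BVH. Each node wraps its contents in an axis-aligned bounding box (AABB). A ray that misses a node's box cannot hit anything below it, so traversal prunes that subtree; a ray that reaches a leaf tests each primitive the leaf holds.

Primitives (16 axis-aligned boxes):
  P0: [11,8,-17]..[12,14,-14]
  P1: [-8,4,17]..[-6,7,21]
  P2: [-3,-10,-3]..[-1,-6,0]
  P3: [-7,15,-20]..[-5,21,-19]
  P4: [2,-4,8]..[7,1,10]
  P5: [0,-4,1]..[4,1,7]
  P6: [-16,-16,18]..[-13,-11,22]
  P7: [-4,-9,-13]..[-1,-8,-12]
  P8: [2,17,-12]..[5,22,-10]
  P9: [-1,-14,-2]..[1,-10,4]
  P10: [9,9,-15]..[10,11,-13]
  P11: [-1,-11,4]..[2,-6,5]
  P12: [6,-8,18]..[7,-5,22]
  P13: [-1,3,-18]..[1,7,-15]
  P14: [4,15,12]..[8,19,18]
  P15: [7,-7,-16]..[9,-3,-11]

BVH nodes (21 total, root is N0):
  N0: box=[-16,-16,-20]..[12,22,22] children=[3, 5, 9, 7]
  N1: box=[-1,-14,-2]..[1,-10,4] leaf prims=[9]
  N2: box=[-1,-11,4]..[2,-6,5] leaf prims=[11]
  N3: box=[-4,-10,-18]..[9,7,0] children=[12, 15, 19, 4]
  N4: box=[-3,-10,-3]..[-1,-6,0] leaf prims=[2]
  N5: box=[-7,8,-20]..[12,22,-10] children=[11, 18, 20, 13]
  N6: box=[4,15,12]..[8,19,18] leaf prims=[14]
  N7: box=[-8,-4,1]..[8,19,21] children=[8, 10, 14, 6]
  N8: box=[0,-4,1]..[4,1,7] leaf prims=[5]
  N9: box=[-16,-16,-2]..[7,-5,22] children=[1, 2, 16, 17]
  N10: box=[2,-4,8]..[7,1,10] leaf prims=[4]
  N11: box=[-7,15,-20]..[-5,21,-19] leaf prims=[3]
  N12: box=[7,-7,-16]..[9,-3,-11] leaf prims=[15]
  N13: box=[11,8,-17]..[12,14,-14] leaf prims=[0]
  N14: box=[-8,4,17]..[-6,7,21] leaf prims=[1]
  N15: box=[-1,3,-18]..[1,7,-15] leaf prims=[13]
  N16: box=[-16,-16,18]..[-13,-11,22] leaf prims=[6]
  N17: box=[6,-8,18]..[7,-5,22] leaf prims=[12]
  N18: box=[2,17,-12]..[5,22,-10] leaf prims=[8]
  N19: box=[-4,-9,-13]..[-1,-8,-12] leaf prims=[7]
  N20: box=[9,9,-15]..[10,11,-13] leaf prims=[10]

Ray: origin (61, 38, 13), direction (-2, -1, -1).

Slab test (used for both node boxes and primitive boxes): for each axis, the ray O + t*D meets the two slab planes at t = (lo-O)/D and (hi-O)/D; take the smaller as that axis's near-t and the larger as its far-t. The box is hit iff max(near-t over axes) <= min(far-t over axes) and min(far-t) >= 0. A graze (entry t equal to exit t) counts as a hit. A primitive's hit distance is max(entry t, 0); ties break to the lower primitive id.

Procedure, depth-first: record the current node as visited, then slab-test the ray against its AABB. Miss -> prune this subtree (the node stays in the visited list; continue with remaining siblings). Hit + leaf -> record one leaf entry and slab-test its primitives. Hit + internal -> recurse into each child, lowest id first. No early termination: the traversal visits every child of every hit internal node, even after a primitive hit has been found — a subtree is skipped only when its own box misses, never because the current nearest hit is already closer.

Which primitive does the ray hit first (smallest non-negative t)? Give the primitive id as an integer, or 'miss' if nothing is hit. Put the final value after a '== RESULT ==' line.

Traverse from the root:
N0 x:[49/2,77/2] y:[16,54] z:[-9,33] -> hit [49/2,33], descend [3, 5, 7, 9]
  N3 x:[26,65/2] y:[31,48] z:[13,31] -> hit [31,31], descend [4, 12, 15, 19]
    N4 x:[31,32] y:[44,48] z:[13,16] -> miss, prune
    N12 x:[26,27] y:[41,45] z:[24,29] -> miss, prune
    N15 x:[30,31] y:[31,35] z:[28,31] -> hit [31,31] leaf, test {P13@t=31}
    N19 x:[31,65/2] y:[46,47] z:[25,26] -> miss, prune
  N5 x:[49/2,34] y:[16,30] z:[23,33] -> hit [49/2,30], descend [11, 13, 18, 20]
    N11 x:[33,34] y:[17,23] z:[32,33] -> miss, prune
    N13 x:[49/2,25] y:[24,30] z:[27,30] -> miss, prune
    N18 x:[28,59/2] y:[16,21] z:[23,25] -> miss, prune
    N20 x:[51/2,26] y:[27,29] z:[26,28] -> miss, prune
  N7 x:[53/2,69/2] y:[19,42] z:[-8,12] -> miss, prune
  N9 x:[27,77/2] y:[43,54] z:[-9,15] -> miss, prune

13 AABB tests over nodes [0, 3, 4, 12, 15, 19, 5, 11, 13, 18, 20, 7, 9]; 1 leaf entered; closest P13.

== RESULT ==
13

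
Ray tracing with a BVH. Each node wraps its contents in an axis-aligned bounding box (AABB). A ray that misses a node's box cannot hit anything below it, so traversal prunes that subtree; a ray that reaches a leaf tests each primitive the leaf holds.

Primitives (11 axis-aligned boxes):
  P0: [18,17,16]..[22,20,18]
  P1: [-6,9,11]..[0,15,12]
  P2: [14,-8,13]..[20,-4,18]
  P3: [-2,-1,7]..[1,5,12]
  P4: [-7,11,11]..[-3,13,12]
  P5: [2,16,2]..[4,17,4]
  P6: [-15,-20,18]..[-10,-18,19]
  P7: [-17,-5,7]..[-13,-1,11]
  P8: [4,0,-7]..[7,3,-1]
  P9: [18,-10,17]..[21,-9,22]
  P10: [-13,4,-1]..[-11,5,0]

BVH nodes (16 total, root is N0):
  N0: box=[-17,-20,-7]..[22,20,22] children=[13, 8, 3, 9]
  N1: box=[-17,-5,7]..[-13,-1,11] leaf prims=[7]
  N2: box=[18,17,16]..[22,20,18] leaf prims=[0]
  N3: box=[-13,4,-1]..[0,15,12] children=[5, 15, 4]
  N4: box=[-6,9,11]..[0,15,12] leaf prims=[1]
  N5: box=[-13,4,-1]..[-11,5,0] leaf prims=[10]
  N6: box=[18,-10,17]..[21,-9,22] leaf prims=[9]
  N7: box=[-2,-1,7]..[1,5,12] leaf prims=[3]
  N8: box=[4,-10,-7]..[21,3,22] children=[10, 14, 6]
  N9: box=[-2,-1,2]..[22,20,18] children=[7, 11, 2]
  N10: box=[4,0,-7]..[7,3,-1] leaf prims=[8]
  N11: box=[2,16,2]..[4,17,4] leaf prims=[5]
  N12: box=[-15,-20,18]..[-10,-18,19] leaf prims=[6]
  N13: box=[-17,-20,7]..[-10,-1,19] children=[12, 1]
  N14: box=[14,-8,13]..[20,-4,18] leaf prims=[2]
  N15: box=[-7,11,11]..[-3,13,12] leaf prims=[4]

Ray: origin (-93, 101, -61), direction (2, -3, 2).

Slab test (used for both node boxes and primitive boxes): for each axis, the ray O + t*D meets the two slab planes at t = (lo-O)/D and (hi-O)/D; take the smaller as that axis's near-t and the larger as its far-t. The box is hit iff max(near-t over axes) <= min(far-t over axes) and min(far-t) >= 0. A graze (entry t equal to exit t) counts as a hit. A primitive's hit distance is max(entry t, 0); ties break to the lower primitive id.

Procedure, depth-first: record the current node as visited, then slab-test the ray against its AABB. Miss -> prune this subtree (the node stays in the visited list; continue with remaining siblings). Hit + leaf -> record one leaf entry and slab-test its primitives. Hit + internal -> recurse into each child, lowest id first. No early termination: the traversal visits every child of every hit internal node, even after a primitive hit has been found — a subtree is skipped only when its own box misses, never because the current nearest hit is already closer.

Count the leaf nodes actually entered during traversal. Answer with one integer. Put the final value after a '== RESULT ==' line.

Walk:
N0 x:[38,115/2] y:[27,121/3] z:[27,83/2] -> hit [38,121/3], descend [3, 8, 9, 13]
  N3 x:[40,93/2] y:[86/3,97/3] z:[30,73/2] -> miss, prune
  N8 x:[97/2,57] y:[98/3,37] z:[27,83/2] -> miss, prune
  N9 x:[91/2,115/2] y:[27,34] z:[63/2,79/2] -> miss, prune
  N13 x:[38,83/2] y:[34,121/3] z:[34,40] -> hit [38,40], descend [1, 12]
    N1 x:[38,40] y:[34,106/3] z:[34,36] -> miss, prune
    N12 x:[39,83/2] y:[119/3,121/3] z:[79/2,40] -> hit [119/3,40] leaf, test {P6@t=119/3}

order=[0, 3, 8, 9, 13, 1, 12]  |boxes|=7  |leaves|=1  hit=P6

== RESULT ==
1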